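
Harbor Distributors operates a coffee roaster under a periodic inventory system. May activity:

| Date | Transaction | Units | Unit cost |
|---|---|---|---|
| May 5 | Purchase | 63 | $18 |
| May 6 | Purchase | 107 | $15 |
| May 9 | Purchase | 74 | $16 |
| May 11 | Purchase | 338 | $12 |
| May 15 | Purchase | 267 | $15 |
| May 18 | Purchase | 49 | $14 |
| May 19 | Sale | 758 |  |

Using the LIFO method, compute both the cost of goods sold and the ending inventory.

COGS = $10,381; ending inventory = $2,289

May 19, 758 sold [LIFO — newest first]: 49 @ $14 + 267 @ $15 + 338 @ $12 + 74 @ $16 + 30 @ $15 = $10,381
Ending inventory: 63 @ $18 + 77 @ $15 = $2,289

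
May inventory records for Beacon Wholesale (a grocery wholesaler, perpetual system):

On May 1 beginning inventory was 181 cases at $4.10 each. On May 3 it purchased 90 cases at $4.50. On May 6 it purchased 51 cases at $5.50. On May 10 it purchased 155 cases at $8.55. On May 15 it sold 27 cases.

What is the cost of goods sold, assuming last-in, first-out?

COGS = $230.85

May 15, 27 sold [LIFO — newest first]: 27 @ $8.55 = $230.85
Ending inventory: 181 @ $4.10 + 90 @ $4.50 + 51 @ $5.50 + 128 @ $8.55 = $2,522.00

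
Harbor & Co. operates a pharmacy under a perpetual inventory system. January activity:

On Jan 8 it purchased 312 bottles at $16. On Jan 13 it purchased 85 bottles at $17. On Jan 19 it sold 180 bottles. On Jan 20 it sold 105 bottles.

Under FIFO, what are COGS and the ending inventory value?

COGS = $4,560; ending inventory = $1,877

Jan 19, 180 sold [FIFO — oldest first]: 180 @ $16 = $2,880
Jan 20, 105 sold [FIFO — oldest first]: 105 @ $16 = $1,680
Total COGS = $2,880 + $1,680 = $4,560
Ending inventory: 27 @ $16 + 85 @ $17 = $1,877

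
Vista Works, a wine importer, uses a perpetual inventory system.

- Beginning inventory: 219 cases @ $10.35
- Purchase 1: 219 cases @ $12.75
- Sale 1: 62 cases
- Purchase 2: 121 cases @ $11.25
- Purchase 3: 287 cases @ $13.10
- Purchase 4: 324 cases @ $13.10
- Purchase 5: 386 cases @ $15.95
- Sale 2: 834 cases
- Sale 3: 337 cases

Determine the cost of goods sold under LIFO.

COGS = $16,988.30

Sale 1 (62) [LIFO — newest first]: 62 @ $12.75 = $790.50
Sale 2 (834) [LIFO — newest first]: 386 @ $15.95 + 324 @ $13.10 + 124 @ $13.10 = $12,025.50
Sale 3 (337) [LIFO — newest first]: 163 @ $13.10 + 121 @ $11.25 + 53 @ $12.75 = $4,172.30
Total COGS = $790.50 + $12,025.50 + $4,172.30 = $16,988.30
Ending inventory: 219 @ $10.35 + 104 @ $12.75 = $3,592.65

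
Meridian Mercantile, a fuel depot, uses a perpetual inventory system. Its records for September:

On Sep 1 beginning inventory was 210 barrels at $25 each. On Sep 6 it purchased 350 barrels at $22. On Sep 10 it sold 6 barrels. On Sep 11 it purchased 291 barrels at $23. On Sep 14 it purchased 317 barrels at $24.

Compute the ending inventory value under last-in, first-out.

Sep 10, 6 sold [LIFO — newest first]: 6 @ $22 = $132
Ending inventory: 210 @ $25 + 344 @ $22 + 291 @ $23 + 317 @ $24 = $27,119

Ending inventory = $27,119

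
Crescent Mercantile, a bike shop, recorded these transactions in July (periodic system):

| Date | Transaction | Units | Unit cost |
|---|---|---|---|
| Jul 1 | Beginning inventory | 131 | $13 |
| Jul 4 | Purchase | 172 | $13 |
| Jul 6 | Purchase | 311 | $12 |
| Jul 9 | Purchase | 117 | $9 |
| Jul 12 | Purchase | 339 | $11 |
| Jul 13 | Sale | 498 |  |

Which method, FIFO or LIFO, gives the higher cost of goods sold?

FIFO COGS: 131 @ $13 + 172 @ $13 + 195 @ $12 = $6,279
LIFO COGS: 339 @ $11 + 117 @ $9 + 42 @ $12 = $5,286

FIFO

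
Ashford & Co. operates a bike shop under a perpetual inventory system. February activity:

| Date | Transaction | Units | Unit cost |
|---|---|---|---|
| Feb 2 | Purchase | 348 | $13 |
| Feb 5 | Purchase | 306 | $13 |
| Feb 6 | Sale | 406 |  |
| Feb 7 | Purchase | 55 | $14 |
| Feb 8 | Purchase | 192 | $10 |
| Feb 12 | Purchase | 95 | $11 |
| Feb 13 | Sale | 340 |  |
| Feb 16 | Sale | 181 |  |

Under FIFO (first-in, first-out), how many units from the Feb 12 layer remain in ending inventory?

69

Feb 6, 406 sold [FIFO — oldest first]: 348 @ $13 + 58 @ $13 = $5,278
Feb 13, 340 sold [FIFO — oldest first]: 248 @ $13 + 55 @ $14 + 37 @ $10 = $4,364
Feb 16, 181 sold [FIFO — oldest first]: 155 @ $10 + 26 @ $11 = $1,836
Total COGS = $5,278 + $4,364 + $1,836 = $11,478
Ending inventory: 69 @ $11 = $759
Check: goods available $12,237 = COGS $11,478 + ending $759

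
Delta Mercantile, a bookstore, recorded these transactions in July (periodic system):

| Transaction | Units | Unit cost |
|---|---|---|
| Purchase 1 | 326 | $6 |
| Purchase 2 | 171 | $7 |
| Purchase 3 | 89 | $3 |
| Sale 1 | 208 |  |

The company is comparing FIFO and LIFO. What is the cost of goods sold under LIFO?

FIFO COGS: 208 @ $6 = $1,248
LIFO COGS: 89 @ $3 + 119 @ $7 = $1,100

COGS = $1,100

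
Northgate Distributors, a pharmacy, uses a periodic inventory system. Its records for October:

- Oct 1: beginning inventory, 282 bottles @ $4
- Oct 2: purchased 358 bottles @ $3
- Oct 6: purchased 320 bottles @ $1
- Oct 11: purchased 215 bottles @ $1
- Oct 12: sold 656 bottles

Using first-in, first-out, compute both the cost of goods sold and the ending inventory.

COGS = $2,218; ending inventory = $519

Oct 12, 656 sold [FIFO — oldest first]: 282 @ $4 + 358 @ $3 + 16 @ $1 = $2,218
Ending inventory: 304 @ $1 + 215 @ $1 = $519
Check: goods available $2,737 = COGS $2,218 + ending $519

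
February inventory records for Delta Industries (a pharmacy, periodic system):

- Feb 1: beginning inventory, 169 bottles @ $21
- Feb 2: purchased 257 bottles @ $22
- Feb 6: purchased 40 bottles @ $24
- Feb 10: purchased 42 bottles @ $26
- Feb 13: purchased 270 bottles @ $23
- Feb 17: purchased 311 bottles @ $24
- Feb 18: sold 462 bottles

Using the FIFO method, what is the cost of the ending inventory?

Feb 18, 462 sold [FIFO — oldest first]: 169 @ $21 + 257 @ $22 + 36 @ $24 = $10,067
Ending inventory: 4 @ $24 + 42 @ $26 + 270 @ $23 + 311 @ $24 = $14,862
Check: goods available $24,929 = COGS $10,067 + ending $14,862

Ending inventory = $14,862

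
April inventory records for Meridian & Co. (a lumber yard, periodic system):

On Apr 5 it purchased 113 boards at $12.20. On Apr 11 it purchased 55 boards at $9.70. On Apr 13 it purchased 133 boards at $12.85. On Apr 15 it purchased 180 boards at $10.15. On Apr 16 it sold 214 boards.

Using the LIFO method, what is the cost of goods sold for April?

Apr 16, 214 sold [LIFO — newest first]: 180 @ $10.15 + 34 @ $12.85 = $2,263.90
Ending inventory: 113 @ $12.20 + 55 @ $9.70 + 99 @ $12.85 = $3,184.25
Check: goods available $5,448.15 = COGS $2,263.90 + ending $3,184.25

COGS = $2,263.90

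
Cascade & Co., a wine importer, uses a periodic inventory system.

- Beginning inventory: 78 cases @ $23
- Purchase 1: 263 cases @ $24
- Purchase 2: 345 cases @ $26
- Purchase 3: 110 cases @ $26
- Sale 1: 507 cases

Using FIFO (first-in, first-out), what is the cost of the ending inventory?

Ending inventory = $7,514

Sale 1 (507) [FIFO — oldest first]: 78 @ $23 + 263 @ $24 + 166 @ $26 = $12,422
Ending inventory: 179 @ $26 + 110 @ $26 = $7,514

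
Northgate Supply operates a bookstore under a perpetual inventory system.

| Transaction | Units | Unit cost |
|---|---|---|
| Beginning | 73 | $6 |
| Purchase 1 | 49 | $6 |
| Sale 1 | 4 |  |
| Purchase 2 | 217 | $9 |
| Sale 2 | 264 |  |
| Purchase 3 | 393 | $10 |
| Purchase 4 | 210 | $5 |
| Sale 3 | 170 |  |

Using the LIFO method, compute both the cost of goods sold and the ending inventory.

COGS = $3,109; ending inventory = $4,556

Sale 1 (4) [LIFO — newest first]: 4 @ $6 = $24
Sale 2 (264) [LIFO — newest first]: 217 @ $9 + 45 @ $6 + 2 @ $6 = $2,235
Sale 3 (170) [LIFO — newest first]: 170 @ $5 = $850
Total COGS = $24 + $2,235 + $850 = $3,109
Ending inventory: 71 @ $6 + 393 @ $10 + 40 @ $5 = $4,556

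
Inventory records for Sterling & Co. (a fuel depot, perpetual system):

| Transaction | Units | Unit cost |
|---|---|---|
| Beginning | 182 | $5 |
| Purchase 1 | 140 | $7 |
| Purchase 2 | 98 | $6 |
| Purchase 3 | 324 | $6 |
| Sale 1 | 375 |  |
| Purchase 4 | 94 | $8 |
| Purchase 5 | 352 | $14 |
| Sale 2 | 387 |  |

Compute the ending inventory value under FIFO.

Ending inventory = $5,536

Sale 1 (375) [FIFO — oldest first]: 182 @ $5 + 140 @ $7 + 53 @ $6 = $2,208
Sale 2 (387) [FIFO — oldest first]: 45 @ $6 + 324 @ $6 + 18 @ $8 = $2,358
Total COGS = $2,208 + $2,358 = $4,566
Ending inventory: 76 @ $8 + 352 @ $14 = $5,536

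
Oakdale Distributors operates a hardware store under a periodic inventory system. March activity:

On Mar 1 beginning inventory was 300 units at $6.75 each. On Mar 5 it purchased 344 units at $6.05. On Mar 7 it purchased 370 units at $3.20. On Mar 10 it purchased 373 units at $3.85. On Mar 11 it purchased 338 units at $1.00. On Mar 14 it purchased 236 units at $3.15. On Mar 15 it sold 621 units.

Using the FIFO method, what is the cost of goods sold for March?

Mar 15, 621 sold [FIFO — oldest first]: 300 @ $6.75 + 321 @ $6.05 = $3,967.05
Ending inventory: 23 @ $6.05 + 370 @ $3.20 + 373 @ $3.85 + 338 @ $1.00 + 236 @ $3.15 = $3,840.60
Check: goods available $7,807.65 = COGS $3,967.05 + ending $3,840.60

COGS = $3,967.05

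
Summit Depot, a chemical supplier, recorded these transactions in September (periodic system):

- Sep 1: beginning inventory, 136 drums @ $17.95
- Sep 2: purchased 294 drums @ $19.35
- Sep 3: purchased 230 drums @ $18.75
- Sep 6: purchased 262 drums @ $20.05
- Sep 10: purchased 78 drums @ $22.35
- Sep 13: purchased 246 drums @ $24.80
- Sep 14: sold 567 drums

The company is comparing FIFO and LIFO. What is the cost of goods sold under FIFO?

FIFO COGS: 136 @ $17.95 + 294 @ $19.35 + 137 @ $18.75 = $10,698.85
LIFO COGS: 246 @ $24.80 + 78 @ $22.35 + 243 @ $20.05 = $12,716.25

COGS = $10,698.85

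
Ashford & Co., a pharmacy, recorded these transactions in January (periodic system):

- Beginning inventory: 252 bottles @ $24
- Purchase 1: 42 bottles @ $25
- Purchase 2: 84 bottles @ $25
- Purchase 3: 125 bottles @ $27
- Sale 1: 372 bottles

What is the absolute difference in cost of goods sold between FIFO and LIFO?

$381

FIFO COGS: 252 @ $24 + 42 @ $25 + 78 @ $25 = $9,048
LIFO COGS: 125 @ $27 + 84 @ $25 + 42 @ $25 + 121 @ $24 = $9,429
Difference = |$9,048 − $9,429| = $381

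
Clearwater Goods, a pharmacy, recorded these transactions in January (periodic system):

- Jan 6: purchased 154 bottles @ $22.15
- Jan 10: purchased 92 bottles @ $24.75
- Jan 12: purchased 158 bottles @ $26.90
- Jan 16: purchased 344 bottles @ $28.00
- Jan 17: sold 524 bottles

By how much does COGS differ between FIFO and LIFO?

FIFO COGS: 154 @ $22.15 + 92 @ $24.75 + 158 @ $26.90 + 120 @ $28.00 = $13,298.30
LIFO COGS: 344 @ $28.00 + 158 @ $26.90 + 22 @ $24.75 = $14,426.70
Difference = |$13,298.30 − $14,426.70| = $1,128.40

$1,128.40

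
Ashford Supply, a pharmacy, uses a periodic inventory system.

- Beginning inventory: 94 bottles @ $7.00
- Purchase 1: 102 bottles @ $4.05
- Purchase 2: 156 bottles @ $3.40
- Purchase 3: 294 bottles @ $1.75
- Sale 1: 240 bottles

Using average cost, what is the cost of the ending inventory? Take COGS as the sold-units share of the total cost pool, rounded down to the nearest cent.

Ending inventory = $1,329.87

Sale 1, sell 240: 240/646 × $2,116.00 → $786.13
Ending inventory (cost pool remaining) = $1,329.87
Check: goods available $2,116.00 = COGS $786.13 + ending $1,329.87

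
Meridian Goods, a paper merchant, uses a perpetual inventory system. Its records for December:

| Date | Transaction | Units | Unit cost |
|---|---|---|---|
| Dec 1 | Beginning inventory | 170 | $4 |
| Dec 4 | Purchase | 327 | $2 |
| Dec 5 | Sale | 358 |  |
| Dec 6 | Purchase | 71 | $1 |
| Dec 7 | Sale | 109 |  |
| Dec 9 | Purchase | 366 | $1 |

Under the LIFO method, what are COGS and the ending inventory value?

Dec 5, 358 sold [LIFO — newest first]: 327 @ $2 + 31 @ $4 = $778
Dec 7, 109 sold [LIFO — newest first]: 71 @ $1 + 38 @ $4 = $223
Total COGS = $778 + $223 = $1,001
Ending inventory: 101 @ $4 + 366 @ $1 = $770
Check: goods available $1,771 = COGS $1,001 + ending $770

COGS = $1,001; ending inventory = $770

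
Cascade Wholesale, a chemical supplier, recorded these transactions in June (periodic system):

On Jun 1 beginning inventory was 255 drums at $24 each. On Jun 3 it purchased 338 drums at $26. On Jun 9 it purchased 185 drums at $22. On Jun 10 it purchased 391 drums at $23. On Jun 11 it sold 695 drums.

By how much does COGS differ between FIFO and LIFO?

FIFO COGS: 255 @ $24 + 338 @ $26 + 102 @ $22 = $17,152
LIFO COGS: 391 @ $23 + 185 @ $22 + 119 @ $26 = $16,157
Difference = |$17,152 − $16,157| = $995

$995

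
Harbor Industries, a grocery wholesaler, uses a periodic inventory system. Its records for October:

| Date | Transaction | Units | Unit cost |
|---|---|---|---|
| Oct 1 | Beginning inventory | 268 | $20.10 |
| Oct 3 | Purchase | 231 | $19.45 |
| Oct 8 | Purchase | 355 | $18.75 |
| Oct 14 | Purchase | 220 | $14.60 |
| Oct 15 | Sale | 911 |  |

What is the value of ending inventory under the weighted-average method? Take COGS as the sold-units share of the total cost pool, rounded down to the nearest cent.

Oct 15, sell 911: 911/1074 × $19,748.00 → $16,750.86
Ending inventory (cost pool remaining) = $2,997.14

Ending inventory = $2,997.14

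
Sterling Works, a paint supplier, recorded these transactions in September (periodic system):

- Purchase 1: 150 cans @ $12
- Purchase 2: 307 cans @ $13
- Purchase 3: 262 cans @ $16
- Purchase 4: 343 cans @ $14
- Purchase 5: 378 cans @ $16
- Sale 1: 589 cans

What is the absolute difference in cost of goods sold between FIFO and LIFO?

FIFO COGS: 150 @ $12 + 307 @ $13 + 132 @ $16 = $7,903
LIFO COGS: 378 @ $16 + 211 @ $14 = $9,002
Difference = |$7,903 − $9,002| = $1,099

$1,099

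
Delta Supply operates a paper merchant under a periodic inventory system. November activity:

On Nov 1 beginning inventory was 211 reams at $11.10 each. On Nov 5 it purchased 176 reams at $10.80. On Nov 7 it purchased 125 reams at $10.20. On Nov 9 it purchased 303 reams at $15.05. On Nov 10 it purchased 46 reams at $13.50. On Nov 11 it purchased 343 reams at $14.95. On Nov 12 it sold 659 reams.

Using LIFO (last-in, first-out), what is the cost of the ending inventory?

Nov 12, 659 sold [LIFO — newest first]: 343 @ $14.95 + 46 @ $13.50 + 270 @ $15.05 = $9,812.35
Ending inventory: 211 @ $11.10 + 176 @ $10.80 + 125 @ $10.20 + 33 @ $15.05 = $6,014.55
Check: goods available $15,826.90 = COGS $9,812.35 + ending $6,014.55

Ending inventory = $6,014.55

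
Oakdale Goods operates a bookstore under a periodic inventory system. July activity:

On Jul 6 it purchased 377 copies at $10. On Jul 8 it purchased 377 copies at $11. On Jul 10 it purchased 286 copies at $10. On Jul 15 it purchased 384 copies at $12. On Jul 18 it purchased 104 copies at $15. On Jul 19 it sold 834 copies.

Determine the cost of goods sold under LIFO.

COGS = $9,688

Jul 19, 834 sold [LIFO — newest first]: 104 @ $15 + 384 @ $12 + 286 @ $10 + 60 @ $11 = $9,688
Ending inventory: 377 @ $10 + 317 @ $11 = $7,257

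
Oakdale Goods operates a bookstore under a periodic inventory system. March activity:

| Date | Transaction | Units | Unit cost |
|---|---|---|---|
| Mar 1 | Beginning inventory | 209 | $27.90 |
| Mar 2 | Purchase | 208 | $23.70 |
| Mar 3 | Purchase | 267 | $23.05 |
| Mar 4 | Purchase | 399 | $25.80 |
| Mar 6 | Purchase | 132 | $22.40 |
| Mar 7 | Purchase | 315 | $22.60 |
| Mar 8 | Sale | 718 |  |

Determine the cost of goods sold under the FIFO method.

COGS = $17,792.25

Mar 8, 718 sold [FIFO — oldest first]: 209 @ $27.90 + 208 @ $23.70 + 267 @ $23.05 + 34 @ $25.80 = $17,792.25
Ending inventory: 365 @ $25.80 + 132 @ $22.40 + 315 @ $22.60 = $19,492.80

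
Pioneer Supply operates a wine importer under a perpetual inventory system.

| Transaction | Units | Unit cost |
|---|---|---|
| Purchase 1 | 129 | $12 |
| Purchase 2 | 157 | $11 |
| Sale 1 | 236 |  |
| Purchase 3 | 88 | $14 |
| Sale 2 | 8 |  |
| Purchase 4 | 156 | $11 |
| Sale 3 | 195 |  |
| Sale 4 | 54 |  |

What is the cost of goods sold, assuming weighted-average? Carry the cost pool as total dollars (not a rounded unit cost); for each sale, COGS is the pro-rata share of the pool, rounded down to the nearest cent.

COGS = $5,781.07

After Purchase 1: 129 on hand, pool $1,548.00 (≈ $12.0000 each)
After Purchase 2: 286 on hand, pool $3,275.00 (≈ $11.4510 each)
Sale 1, sell 236: 236/286 × $3,275.00 → $2,702.44
After Purchase 3: 138 on hand, pool $1,804.56 (≈ $13.0765 each)
Sale 2, sell 8: 8/138 × $1,804.56 → $104.61
After Purchase 4: 286 on hand, pool $3,415.95 (≈ $11.9439 each)
Sale 3, sell 195: 195/286 × $3,415.95 → $2,329.05
Sale 4, sell 54: 54/91 × $1,086.90 → $644.97
Total COGS = $2,702.44 + $104.61 + $2,329.05 + $644.97 = $5,781.07
Ending inventory (cost pool remaining) = $441.93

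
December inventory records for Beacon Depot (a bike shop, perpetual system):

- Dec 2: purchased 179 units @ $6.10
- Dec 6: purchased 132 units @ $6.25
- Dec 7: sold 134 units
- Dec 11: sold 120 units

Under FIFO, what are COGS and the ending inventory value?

Dec 7, 134 sold [FIFO — oldest first]: 134 @ $6.10 = $817.40
Dec 11, 120 sold [FIFO — oldest first]: 45 @ $6.10 + 75 @ $6.25 = $743.25
Total COGS = $817.40 + $743.25 = $1,560.65
Ending inventory: 57 @ $6.25 = $356.25
Check: goods available $1,916.90 = COGS $1,560.65 + ending $356.25

COGS = $1,560.65; ending inventory = $356.25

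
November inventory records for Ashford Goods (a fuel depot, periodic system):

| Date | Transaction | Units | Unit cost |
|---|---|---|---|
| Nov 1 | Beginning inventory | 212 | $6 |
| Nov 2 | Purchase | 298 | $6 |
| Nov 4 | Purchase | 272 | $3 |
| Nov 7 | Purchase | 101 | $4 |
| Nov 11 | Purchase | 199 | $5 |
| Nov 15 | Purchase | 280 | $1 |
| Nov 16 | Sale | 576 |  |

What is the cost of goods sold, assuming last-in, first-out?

COGS = $1,663

Nov 16, 576 sold [LIFO — newest first]: 280 @ $1 + 199 @ $5 + 97 @ $4 = $1,663
Ending inventory: 212 @ $6 + 298 @ $6 + 272 @ $3 + 4 @ $4 = $3,892
Check: goods available $5,555 = COGS $1,663 + ending $3,892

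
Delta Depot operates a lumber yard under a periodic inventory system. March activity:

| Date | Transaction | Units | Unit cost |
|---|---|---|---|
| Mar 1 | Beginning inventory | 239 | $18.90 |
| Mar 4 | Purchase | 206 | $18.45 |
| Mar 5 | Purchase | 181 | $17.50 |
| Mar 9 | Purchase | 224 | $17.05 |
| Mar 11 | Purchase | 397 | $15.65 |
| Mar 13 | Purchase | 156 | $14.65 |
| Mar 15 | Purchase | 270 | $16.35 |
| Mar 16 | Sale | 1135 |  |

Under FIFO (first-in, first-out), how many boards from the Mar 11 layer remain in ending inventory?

112

Mar 16, 1135 sold [FIFO — oldest first]: 239 @ $18.90 + 206 @ $18.45 + 181 @ $17.50 + 224 @ $17.05 + 285 @ $15.65 = $19,764.75
Ending inventory: 112 @ $15.65 + 156 @ $14.65 + 270 @ $16.35 = $8,452.70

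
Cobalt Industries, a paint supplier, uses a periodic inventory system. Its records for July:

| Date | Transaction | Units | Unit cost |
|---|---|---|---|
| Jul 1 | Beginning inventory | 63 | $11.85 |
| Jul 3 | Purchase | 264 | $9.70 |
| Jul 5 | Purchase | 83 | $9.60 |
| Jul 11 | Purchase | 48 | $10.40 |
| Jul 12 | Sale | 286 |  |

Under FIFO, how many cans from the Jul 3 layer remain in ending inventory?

41

Jul 12, 286 sold [FIFO — oldest first]: 63 @ $11.85 + 223 @ $9.70 = $2,909.65
Ending inventory: 41 @ $9.70 + 83 @ $9.60 + 48 @ $10.40 = $1,693.70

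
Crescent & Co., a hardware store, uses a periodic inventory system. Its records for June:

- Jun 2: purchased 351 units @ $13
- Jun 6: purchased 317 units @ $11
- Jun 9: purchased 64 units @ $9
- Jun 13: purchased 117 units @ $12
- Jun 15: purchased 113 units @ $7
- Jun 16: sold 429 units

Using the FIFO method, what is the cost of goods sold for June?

Jun 16, 429 sold [FIFO — oldest first]: 351 @ $13 + 78 @ $11 = $5,421
Ending inventory: 239 @ $11 + 64 @ $9 + 117 @ $12 + 113 @ $7 = $5,400

COGS = $5,421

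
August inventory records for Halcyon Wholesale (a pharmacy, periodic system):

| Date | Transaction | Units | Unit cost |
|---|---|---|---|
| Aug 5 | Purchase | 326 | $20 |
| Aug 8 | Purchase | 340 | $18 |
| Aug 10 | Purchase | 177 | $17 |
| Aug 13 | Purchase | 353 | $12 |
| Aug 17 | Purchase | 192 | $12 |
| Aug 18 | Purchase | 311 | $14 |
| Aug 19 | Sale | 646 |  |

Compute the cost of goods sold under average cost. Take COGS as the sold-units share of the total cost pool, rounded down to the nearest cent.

Aug 19, sell 646: 646/1699 × $26,543.00 → $10,092.27
Ending inventory (cost pool remaining) = $16,450.73
Check: goods available $26,543.00 = COGS $10,092.27 + ending $16,450.73

COGS = $10,092.27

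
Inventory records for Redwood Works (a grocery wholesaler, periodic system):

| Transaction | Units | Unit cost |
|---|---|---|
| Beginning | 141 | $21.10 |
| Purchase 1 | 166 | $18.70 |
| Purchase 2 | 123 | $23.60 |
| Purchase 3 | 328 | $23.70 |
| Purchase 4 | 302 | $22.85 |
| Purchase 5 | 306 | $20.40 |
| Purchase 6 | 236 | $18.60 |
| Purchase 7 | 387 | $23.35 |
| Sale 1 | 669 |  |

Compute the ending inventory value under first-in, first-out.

Sale 1 (669) [FIFO — oldest first]: 141 @ $21.10 + 166 @ $18.70 + 123 @ $23.60 + 239 @ $23.70 = $14,646.40
Ending inventory: 89 @ $23.70 + 302 @ $22.85 + 306 @ $20.40 + 236 @ $18.60 + 387 @ $23.35 = $28,678.45

Ending inventory = $28,678.45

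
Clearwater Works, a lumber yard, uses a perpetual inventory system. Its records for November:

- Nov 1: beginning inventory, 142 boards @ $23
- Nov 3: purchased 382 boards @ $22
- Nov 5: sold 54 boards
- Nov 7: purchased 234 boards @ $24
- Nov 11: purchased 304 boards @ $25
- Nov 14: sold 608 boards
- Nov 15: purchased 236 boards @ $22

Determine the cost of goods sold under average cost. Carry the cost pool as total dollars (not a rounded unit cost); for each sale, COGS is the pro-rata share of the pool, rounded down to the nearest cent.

After Nov 1: 142 on hand, pool $3,266.00 (≈ $23.0000 each)
After Nov 3: 524 on hand, pool $11,670.00 (≈ $22.2710 each)
Nov 5, sell 54: 54/524 × $11,670.00 → $1,202.63
After Nov 7: 704 on hand, pool $16,083.37 (≈ $22.8457 each)
After Nov 11: 1008 on hand, pool $23,683.37 (≈ $23.4954 each)
Nov 14, sell 608: 608/1008 × $23,683.37 → $14,285.20
After Nov 15: 636 on hand, pool $14,590.17 (≈ $22.9405 each)
Total COGS = $1,202.63 + $14,285.20 = $15,487.83
Ending inventory (cost pool remaining) = $14,590.17

COGS = $15,487.83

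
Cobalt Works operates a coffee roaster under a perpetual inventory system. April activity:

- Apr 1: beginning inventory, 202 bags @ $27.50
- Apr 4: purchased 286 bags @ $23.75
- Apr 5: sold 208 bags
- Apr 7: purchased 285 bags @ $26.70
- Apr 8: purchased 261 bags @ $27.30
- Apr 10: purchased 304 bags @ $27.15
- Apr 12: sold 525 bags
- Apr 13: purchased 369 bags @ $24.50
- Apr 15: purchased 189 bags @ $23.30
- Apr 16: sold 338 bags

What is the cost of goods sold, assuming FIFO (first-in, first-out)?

Apr 5, 208 sold [FIFO — oldest first]: 202 @ $27.50 + 6 @ $23.75 = $5,697.50
Apr 12, 525 sold [FIFO — oldest first]: 280 @ $23.75 + 245 @ $26.70 = $13,191.50
Apr 16, 338 sold [FIFO — oldest first]: 40 @ $26.70 + 261 @ $27.30 + 37 @ $27.15 = $9,197.85
Total COGS = $5,697.50 + $13,191.50 + $9,197.85 = $28,086.85
Ending inventory: 267 @ $27.15 + 369 @ $24.50 + 189 @ $23.30 = $20,693.25
Check: goods available $48,780.10 = COGS $28,086.85 + ending $20,693.25

COGS = $28,086.85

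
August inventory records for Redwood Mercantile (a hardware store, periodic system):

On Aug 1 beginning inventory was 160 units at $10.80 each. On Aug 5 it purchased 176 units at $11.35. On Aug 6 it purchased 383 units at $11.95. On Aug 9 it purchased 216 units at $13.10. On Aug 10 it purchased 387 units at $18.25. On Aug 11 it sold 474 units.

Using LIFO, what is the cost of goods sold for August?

COGS = $8,202.45

Aug 11, 474 sold [LIFO — newest first]: 387 @ $18.25 + 87 @ $13.10 = $8,202.45
Ending inventory: 160 @ $10.80 + 176 @ $11.35 + 383 @ $11.95 + 129 @ $13.10 = $9,992.35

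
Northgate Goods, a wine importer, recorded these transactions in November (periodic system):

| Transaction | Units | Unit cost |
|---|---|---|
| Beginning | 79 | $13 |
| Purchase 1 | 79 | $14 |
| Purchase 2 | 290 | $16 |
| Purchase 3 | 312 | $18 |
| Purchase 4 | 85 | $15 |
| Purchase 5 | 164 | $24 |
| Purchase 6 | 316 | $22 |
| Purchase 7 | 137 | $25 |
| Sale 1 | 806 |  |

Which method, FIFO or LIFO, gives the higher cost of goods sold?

LIFO

FIFO COGS: 79 @ $13 + 79 @ $14 + 290 @ $16 + 312 @ $18 + 46 @ $15 = $13,079
LIFO COGS: 137 @ $25 + 316 @ $22 + 164 @ $24 + 85 @ $15 + 104 @ $18 = $17,460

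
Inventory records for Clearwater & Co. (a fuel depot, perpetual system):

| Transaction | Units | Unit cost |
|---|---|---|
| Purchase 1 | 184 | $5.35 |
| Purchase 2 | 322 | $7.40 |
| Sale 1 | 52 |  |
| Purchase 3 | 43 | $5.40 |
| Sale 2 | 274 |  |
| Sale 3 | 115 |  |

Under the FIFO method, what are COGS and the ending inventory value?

Sale 1 (52) [FIFO — oldest first]: 52 @ $5.35 = $278.20
Sale 2 (274) [FIFO — oldest first]: 132 @ $5.35 + 142 @ $7.40 = $1,757.00
Sale 3 (115) [FIFO — oldest first]: 115 @ $7.40 = $851.00
Total COGS = $278.20 + $1,757.00 + $851.00 = $2,886.20
Ending inventory: 65 @ $7.40 + 43 @ $5.40 = $713.20
Check: goods available $3,599.40 = COGS $2,886.20 + ending $713.20

COGS = $2,886.20; ending inventory = $713.20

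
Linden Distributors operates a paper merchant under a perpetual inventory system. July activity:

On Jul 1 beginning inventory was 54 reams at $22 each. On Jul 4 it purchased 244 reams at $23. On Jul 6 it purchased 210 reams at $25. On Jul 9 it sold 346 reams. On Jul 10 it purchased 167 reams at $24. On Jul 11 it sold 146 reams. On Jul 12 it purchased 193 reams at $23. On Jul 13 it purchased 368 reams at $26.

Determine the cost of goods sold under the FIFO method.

Jul 9, 346 sold [FIFO — oldest first]: 54 @ $22 + 244 @ $23 + 48 @ $25 = $8,000
Jul 11, 146 sold [FIFO — oldest first]: 146 @ $25 = $3,650
Total COGS = $8,000 + $3,650 = $11,650
Ending inventory: 16 @ $25 + 167 @ $24 + 193 @ $23 + 368 @ $26 = $18,415

COGS = $11,650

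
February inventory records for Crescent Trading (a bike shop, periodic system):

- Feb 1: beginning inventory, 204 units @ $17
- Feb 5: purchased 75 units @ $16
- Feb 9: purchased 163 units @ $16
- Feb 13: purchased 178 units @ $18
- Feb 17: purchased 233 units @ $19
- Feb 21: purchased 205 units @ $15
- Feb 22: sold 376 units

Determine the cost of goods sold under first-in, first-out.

COGS = $6,220

Feb 22, 376 sold [FIFO — oldest first]: 204 @ $17 + 75 @ $16 + 97 @ $16 = $6,220
Ending inventory: 66 @ $16 + 178 @ $18 + 233 @ $19 + 205 @ $15 = $11,762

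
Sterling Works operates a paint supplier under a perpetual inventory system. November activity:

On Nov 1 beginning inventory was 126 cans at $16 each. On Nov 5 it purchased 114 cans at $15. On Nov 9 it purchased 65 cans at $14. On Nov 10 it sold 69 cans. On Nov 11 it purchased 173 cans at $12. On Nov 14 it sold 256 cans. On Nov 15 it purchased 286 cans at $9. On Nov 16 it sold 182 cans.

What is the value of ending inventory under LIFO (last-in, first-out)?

Ending inventory = $3,357

Nov 10, 69 sold [LIFO — newest first]: 65 @ $14 + 4 @ $15 = $970
Nov 14, 256 sold [LIFO — newest first]: 173 @ $12 + 83 @ $15 = $3,321
Nov 16, 182 sold [LIFO — newest first]: 182 @ $9 = $1,638
Total COGS = $970 + $3,321 + $1,638 = $5,929
Ending inventory: 126 @ $16 + 27 @ $15 + 104 @ $9 = $3,357
Check: goods available $9,286 = COGS $5,929 + ending $3,357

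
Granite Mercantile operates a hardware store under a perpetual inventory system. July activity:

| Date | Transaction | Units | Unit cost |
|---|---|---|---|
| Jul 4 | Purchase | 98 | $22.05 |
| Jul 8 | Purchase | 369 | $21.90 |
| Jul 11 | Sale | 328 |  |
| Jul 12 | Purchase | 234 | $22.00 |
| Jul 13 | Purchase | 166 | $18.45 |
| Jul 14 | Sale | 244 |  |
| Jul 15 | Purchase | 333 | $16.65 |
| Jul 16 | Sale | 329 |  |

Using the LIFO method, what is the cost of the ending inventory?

Ending inventory = $6,557.40

Jul 11, 328 sold [LIFO — newest first]: 328 @ $21.90 = $7,183.20
Jul 14, 244 sold [LIFO — newest first]: 166 @ $18.45 + 78 @ $22.00 = $4,778.70
Jul 16, 329 sold [LIFO — newest first]: 329 @ $16.65 = $5,477.85
Total COGS = $7,183.20 + $4,778.70 + $5,477.85 = $17,439.75
Ending inventory: 98 @ $22.05 + 41 @ $21.90 + 156 @ $22.00 + 4 @ $16.65 = $6,557.40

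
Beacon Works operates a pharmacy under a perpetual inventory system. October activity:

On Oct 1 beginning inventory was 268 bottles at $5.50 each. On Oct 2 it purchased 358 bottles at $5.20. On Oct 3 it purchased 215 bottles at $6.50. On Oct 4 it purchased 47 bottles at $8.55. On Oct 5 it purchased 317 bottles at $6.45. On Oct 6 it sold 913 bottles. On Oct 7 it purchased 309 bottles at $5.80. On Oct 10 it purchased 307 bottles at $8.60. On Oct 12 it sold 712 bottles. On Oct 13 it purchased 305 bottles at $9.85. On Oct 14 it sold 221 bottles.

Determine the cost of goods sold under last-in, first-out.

Oct 6, 913 sold [LIFO — newest first]: 317 @ $6.45 + 47 @ $8.55 + 215 @ $6.50 + 334 @ $5.20 = $5,580.80
Oct 12, 712 sold [LIFO — newest first]: 307 @ $8.60 + 309 @ $5.80 + 24 @ $5.20 + 72 @ $5.50 = $4,953.20
Oct 14, 221 sold [LIFO — newest first]: 221 @ $9.85 = $2,176.85
Total COGS = $5,580.80 + $4,953.20 + $2,176.85 = $12,710.85
Ending inventory: 196 @ $5.50 + 84 @ $9.85 = $1,905.40
Check: goods available $14,616.25 = COGS $12,710.85 + ending $1,905.40

COGS = $12,710.85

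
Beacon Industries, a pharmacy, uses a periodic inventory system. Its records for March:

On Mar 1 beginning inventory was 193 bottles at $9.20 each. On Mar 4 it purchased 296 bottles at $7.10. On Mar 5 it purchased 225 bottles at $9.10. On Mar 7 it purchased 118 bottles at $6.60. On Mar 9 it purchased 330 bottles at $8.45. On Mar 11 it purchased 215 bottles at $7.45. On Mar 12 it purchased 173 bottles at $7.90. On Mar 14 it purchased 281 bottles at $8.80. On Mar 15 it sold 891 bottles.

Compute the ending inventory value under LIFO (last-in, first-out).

Mar 15, 891 sold [LIFO — newest first]: 281 @ $8.80 + 173 @ $7.90 + 215 @ $7.45 + 222 @ $8.45 = $7,317.15
Ending inventory: 193 @ $9.20 + 296 @ $7.10 + 225 @ $9.10 + 118 @ $6.60 + 108 @ $8.45 = $7,616.10
Check: goods available $14,933.25 = COGS $7,317.15 + ending $7,616.10

Ending inventory = $7,616.10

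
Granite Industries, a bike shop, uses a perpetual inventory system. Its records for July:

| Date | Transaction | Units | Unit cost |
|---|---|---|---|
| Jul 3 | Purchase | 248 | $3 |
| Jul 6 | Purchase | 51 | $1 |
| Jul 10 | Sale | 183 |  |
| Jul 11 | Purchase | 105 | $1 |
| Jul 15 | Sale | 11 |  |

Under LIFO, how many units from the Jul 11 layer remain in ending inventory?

94

Jul 10, 183 sold [LIFO — newest first]: 51 @ $1 + 132 @ $3 = $447
Jul 15, 11 sold [LIFO — newest first]: 11 @ $1 = $11
Total COGS = $447 + $11 = $458
Ending inventory: 116 @ $3 + 94 @ $1 = $442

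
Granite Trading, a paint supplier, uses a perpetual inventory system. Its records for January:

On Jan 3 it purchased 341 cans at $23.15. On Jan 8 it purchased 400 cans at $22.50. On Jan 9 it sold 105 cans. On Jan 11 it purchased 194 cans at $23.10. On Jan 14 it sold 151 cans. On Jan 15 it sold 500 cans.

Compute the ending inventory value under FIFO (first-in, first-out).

Jan 9, 105 sold [FIFO — oldest first]: 105 @ $23.15 = $2,430.75
Jan 14, 151 sold [FIFO — oldest first]: 151 @ $23.15 = $3,495.65
Jan 15, 500 sold [FIFO — oldest first]: 85 @ $23.15 + 400 @ $22.50 + 15 @ $23.10 = $11,314.25
Total COGS = $2,430.75 + $3,495.65 + $11,314.25 = $17,240.65
Ending inventory: 179 @ $23.10 = $4,134.90
Check: goods available $21,375.55 = COGS $17,240.65 + ending $4,134.90

Ending inventory = $4,134.90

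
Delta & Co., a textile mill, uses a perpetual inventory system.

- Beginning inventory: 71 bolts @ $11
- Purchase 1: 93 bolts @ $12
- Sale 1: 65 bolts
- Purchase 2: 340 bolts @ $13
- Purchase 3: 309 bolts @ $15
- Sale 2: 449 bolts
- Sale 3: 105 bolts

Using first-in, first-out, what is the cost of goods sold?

Sale 1 (65) [FIFO — oldest first]: 65 @ $11 = $715
Sale 2 (449) [FIFO — oldest first]: 6 @ $11 + 93 @ $12 + 340 @ $13 + 10 @ $15 = $5,752
Sale 3 (105) [FIFO — oldest first]: 105 @ $15 = $1,575
Total COGS = $715 + $5,752 + $1,575 = $8,042
Ending inventory: 194 @ $15 = $2,910
Check: goods available $10,952 = COGS $8,042 + ending $2,910

COGS = $8,042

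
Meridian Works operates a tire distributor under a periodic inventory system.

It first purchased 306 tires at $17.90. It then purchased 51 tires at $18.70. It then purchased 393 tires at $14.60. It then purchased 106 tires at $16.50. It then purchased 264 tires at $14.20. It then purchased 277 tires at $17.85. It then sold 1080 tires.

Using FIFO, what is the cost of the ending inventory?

Ending inventory = $5,512.45

Sale 1 (1080) [FIFO — oldest first]: 306 @ $17.90 + 51 @ $18.70 + 393 @ $14.60 + 106 @ $16.50 + 224 @ $14.20 = $17,098.70
Ending inventory: 40 @ $14.20 + 277 @ $17.85 = $5,512.45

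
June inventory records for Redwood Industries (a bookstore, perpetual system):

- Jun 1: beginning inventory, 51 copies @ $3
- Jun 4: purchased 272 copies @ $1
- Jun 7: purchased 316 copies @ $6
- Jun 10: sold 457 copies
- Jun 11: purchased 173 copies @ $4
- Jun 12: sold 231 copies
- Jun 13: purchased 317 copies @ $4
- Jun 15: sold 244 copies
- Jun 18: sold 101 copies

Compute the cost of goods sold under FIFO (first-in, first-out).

Jun 10, 457 sold [FIFO — oldest first]: 51 @ $3 + 272 @ $1 + 134 @ $6 = $1,229
Jun 12, 231 sold [FIFO — oldest first]: 182 @ $6 + 49 @ $4 = $1,288
Jun 15, 244 sold [FIFO — oldest first]: 124 @ $4 + 120 @ $4 = $976
Jun 18, 101 sold [FIFO — oldest first]: 101 @ $4 = $404
Total COGS = $1,229 + $1,288 + $976 + $404 = $3,897
Ending inventory: 96 @ $4 = $384

COGS = $3,897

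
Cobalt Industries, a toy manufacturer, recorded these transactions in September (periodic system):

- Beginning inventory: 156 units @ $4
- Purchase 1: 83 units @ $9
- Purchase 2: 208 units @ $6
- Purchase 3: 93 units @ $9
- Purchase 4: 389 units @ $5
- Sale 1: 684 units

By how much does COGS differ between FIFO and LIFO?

$182

FIFO COGS: 156 @ $4 + 83 @ $9 + 208 @ $6 + 93 @ $9 + 144 @ $5 = $4,176
LIFO COGS: 389 @ $5 + 93 @ $9 + 202 @ $6 = $3,994
Difference = |$4,176 − $3,994| = $182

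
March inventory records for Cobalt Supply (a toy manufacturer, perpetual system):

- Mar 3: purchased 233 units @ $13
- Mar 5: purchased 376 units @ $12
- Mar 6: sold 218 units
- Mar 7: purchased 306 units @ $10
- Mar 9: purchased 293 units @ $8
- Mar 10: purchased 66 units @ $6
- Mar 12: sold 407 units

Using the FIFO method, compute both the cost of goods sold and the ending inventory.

Mar 6, 218 sold [FIFO — oldest first]: 218 @ $13 = $2,834
Mar 12, 407 sold [FIFO — oldest first]: 15 @ $13 + 376 @ $12 + 16 @ $10 = $4,867
Total COGS = $2,834 + $4,867 = $7,701
Ending inventory: 290 @ $10 + 293 @ $8 + 66 @ $6 = $5,640

COGS = $7,701; ending inventory = $5,640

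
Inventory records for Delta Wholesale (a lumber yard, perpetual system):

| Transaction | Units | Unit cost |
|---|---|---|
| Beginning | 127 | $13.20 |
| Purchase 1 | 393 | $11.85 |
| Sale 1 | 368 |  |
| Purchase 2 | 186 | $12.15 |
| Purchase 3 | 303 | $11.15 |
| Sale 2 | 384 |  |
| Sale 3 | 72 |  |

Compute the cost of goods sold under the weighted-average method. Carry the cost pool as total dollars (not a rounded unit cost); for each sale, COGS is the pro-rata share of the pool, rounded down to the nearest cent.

After Beginning: 127 on hand, pool $1,676.40 (≈ $13.2000 each)
After Purchase 1: 520 on hand, pool $6,333.45 (≈ $12.1797 each)
Sale 1, sell 368: 368/520 × $6,333.45 → $4,482.13
After Purchase 2: 338 on hand, pool $4,111.22 (≈ $12.1634 each)
After Purchase 3: 641 on hand, pool $7,489.67 (≈ $11.6844 each)
Sale 2, sell 384: 384/641 × $7,489.67 → $4,486.79
Sale 3, sell 72: 72/257 × $3,002.88 → $841.27
Total COGS = $4,482.13 + $4,486.79 + $841.27 = $9,810.19
Ending inventory (cost pool remaining) = $2,161.61

COGS = $9,810.19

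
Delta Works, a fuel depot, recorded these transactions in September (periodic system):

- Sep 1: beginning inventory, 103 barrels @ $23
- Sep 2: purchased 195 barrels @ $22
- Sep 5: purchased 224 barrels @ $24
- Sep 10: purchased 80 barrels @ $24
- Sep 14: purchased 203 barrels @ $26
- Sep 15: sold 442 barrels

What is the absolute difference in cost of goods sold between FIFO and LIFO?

$899

FIFO COGS: 103 @ $23 + 195 @ $22 + 144 @ $24 = $10,115
LIFO COGS: 203 @ $26 + 80 @ $24 + 159 @ $24 = $11,014
Difference = |$10,115 − $11,014| = $899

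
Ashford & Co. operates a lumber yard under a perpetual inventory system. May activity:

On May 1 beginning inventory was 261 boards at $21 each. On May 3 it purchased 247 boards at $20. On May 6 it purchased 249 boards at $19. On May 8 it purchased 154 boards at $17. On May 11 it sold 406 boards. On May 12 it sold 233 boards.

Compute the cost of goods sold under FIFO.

May 11, 406 sold [FIFO — oldest first]: 261 @ $21 + 145 @ $20 = $8,381
May 12, 233 sold [FIFO — oldest first]: 102 @ $20 + 131 @ $19 = $4,529
Total COGS = $8,381 + $4,529 = $12,910
Ending inventory: 118 @ $19 + 154 @ $17 = $4,860

COGS = $12,910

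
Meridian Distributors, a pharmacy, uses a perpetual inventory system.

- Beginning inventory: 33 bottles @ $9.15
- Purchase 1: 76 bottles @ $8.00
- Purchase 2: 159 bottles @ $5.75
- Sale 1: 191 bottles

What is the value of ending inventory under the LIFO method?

Ending inventory = $653.95

Sale 1 (191) [LIFO — newest first]: 159 @ $5.75 + 32 @ $8.00 = $1,170.25
Ending inventory: 33 @ $9.15 + 44 @ $8.00 = $653.95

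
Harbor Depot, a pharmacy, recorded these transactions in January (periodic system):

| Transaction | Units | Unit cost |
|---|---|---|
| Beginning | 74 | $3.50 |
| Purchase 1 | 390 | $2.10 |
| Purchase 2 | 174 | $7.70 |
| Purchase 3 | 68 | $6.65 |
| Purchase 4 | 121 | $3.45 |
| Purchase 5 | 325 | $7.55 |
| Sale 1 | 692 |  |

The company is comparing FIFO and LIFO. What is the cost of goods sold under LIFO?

COGS = $4,671.60

FIFO COGS: 74 @ $3.50 + 390 @ $2.10 + 174 @ $7.70 + 54 @ $6.65 = $2,776.90
LIFO COGS: 325 @ $7.55 + 121 @ $3.45 + 68 @ $6.65 + 174 @ $7.70 + 4 @ $2.10 = $4,671.60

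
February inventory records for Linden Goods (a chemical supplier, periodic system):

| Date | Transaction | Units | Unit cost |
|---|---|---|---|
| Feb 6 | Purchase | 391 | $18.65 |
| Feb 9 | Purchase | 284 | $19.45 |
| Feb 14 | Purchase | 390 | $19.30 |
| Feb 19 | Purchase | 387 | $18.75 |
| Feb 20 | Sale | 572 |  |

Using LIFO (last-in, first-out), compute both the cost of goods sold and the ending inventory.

Feb 20, 572 sold [LIFO — newest first]: 387 @ $18.75 + 185 @ $19.30 = $10,826.75
Ending inventory: 391 @ $18.65 + 284 @ $19.45 + 205 @ $19.30 = $16,772.45
Check: goods available $27,599.20 = COGS $10,826.75 + ending $16,772.45

COGS = $10,826.75; ending inventory = $16,772.45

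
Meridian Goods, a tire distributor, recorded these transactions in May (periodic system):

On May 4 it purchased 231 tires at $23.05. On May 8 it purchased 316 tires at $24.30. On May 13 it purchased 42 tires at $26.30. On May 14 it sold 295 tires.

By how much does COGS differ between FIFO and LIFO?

FIFO COGS: 231 @ $23.05 + 64 @ $24.30 = $6,879.75
LIFO COGS: 42 @ $26.30 + 253 @ $24.30 = $7,252.50
Difference = |$6,879.75 − $7,252.50| = $372.75

$372.75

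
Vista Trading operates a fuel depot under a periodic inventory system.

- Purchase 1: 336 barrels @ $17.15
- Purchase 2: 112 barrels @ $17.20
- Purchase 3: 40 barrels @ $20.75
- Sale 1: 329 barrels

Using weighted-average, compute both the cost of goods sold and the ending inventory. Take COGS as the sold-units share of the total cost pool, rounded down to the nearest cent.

COGS = $5,743.20; ending inventory = $2,775.60

Sale 1, sell 329: 329/488 × $8,518.80 → $5,743.20
Ending inventory (cost pool remaining) = $2,775.60
Check: goods available $8,518.80 = COGS $5,743.20 + ending $2,775.60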